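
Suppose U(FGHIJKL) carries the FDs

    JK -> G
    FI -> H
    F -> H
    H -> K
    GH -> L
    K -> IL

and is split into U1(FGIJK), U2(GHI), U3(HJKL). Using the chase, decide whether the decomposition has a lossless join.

Chase test. Columns are FGHIJKL; row i has aⱼ where attribute j ∈ Ui, else bᵢⱼ.
Initial tableau (one row per fragment):
  row 1: a1 a2 b13 a4 a5 a6 b17
  row 2: b21 a2 a3 a4 b25 b26 b27
  row 3: b31 b32 a3 b34 a5 a6 a7
Rows 1 and 3 agree on JK; apply JK→G and equate their G entries.
Rows 2 and 3 agree on H; apply H→K and equate their K entries.
Rows 2 and 3 agree on GH; apply GH→L and equate their L entries.
Rows 1 and 2 agree on K; apply K→IL and equate their IL entries.
Rows 1 and 3 agree on K; apply K→IL and equate their IL entries.
No row becomes fully distinguished — the join is lossy.

No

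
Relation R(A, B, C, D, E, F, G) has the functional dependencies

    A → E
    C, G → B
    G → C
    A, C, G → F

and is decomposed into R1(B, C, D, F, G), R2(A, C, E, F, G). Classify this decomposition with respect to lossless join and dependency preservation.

lossy but dependency-preserving

Lossless test: (C, F, G)⁺ = {B, C, F, G}, which is a superkey of neither fragment — lossy.
Dependency preservation: every FD's attributes lie within a single fragment, so each can be enforced locally — preserved.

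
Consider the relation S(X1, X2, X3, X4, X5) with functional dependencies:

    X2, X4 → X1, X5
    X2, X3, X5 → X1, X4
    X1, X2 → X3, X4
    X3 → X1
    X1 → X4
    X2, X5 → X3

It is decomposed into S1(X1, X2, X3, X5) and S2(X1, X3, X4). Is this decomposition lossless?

Common attributes: S1 ∩ S2 = {X1, X3}.
Closure of {X1, X3}: X1 → X4 applies, adding X4. So (X1, X3)⁺ = {X1, X3, X4}.
This closure contains every attribute of S2, so S1 ∩ S2 → S2. The join is lossless.

Yes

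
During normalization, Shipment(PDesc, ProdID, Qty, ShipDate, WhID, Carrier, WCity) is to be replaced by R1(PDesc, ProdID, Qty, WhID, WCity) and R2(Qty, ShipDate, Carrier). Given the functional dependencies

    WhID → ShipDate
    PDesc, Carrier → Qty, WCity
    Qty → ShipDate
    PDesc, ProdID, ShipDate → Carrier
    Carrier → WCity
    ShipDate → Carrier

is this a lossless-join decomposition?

Common attributes: R1 ∩ R2 = {Qty}.
Closure of {Qty}: Qty → ShipDate applies, adding ShipDate; ShipDate → Carrier applies, adding Carrier; Carrier → WCity applies, adding WCity. So (Qty)⁺ = {Qty, ShipDate, Carrier, WCity}.
This closure contains every attribute of R2, so R1 ∩ R2 → R2. The join is lossless.

Yes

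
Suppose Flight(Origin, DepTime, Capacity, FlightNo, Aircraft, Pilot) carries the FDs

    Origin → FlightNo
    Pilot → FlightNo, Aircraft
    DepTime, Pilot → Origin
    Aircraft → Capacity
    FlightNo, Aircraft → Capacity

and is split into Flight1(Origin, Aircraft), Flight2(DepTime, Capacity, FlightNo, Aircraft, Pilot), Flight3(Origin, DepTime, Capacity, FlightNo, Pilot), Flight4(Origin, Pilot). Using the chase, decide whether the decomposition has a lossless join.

Yes

Chase test. Columns are Origin, DepTime, Capacity, FlightNo, Aircraft, Pilot; row i has aⱼ where attribute j ∈ Flighti, else bᵢⱼ.
Initial tableau (one row per fragment):
  row 1: a1 b12 b13 b14 a5 b16
  row 2: b21 a2 a3 a4 a5 a6
  row 3: a1 a2 a3 a4 b35 a6
  row 4: a1 b42 b43 b44 b45 a6
Rows 1 and 3 agree on Origin; apply Origin→FlightNo and equate their FlightNo entries.
Rows 1 and 4 agree on Origin; apply Origin→FlightNo and equate their FlightNo entries.
Rows 2 and 3 agree on Pilot; apply Pilot→FlightNo, Aircraft and equate their FlightNo, Aircraft entries.
Rows 2 and 4 agree on Pilot; apply Pilot→FlightNo, Aircraft and equate their FlightNo, Aircraft entries.
Rows 2 and 3 agree on DepTime, Pilot; apply DepTime, Pilot→Origin and equate their Origin entries.
Rows 1 and 2 agree on Aircraft; apply Aircraft→Capacity and equate their Capacity entries.
Rows 1 and 4 agree on Aircraft; apply Aircraft→Capacity and equate their Capacity entries.
Row 2 is now all distinguished symbols — the join is lossless.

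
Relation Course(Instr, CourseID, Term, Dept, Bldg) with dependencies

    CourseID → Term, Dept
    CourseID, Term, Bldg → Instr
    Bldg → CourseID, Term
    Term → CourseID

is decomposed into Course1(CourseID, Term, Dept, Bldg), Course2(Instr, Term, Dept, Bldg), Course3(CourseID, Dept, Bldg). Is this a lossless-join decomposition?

Yes

Chase test. Columns are Instr, CourseID, Term, Dept, Bldg; row i has aⱼ where attribute j ∈ Coursei, else bᵢⱼ.
Initial tableau (one row per fragment):
  row 1: b11 a2 a3 a4 a5
  row 2: a1 b22 a3 a4 a5
  row 3: b31 a2 b33 a4 a5
Rows 1 and 3 agree on CourseID; apply CourseID→Term, Dept and equate their Term, Dept entries.
Rows 1 and 3 agree on CourseID, Term, Bldg; apply CourseID, Term, Bldg→Instr and equate their Instr entries.
Rows 1 and 2 agree on Bldg; apply Bldg→CourseID, Term and equate their CourseID, Term entries.
Rows 1 and 2 agree on CourseID, Term, Bldg; apply CourseID, Term, Bldg→Instr and equate their Instr entries.
Row 1 is now all distinguished symbols — the join is lossless.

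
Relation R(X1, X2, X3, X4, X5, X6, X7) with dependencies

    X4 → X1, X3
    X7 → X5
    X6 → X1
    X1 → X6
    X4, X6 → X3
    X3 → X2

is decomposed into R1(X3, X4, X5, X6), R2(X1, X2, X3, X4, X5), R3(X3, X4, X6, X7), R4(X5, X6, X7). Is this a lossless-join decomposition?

Yes

Chase test. Columns are X1, X2, X3, X4, X5, X6, X7; row i has aⱼ where attribute j ∈ Ri, else bᵢⱼ.
Initial tableau (one row per fragment):
  row 1: b11 b12 a3 a4 a5 a6 b17
  row 2: a1 a2 a3 a4 a5 b26 b27
  row 3: b31 b32 a3 a4 b35 a6 a7
  row 4: b41 b42 b43 b44 a5 a6 a7
Rows 1 and 2 agree on X4; apply X4→X1, X3 and equate their X1, X3 entries.
Rows 1 and 3 agree on X4; apply X4→X1, X3 and equate their X1, X3 entries.
Rows 3 and 4 agree on X7; apply X7→X5 and equate their X5 entries.
Rows 1 and 4 agree on X6; apply X6→X1 and equate their X1 entries.
Rows 1 and 2 agree on X1; apply X1→X6 and equate their X6 entries.
Rows 1 and 2 agree on X3; apply X3→X2 and equate their X2 entries.
Rows 1 and 3 agree on X3; apply X3→X2 and equate their X2 entries.
Row 3 is now all distinguished symbols — the join is lossless.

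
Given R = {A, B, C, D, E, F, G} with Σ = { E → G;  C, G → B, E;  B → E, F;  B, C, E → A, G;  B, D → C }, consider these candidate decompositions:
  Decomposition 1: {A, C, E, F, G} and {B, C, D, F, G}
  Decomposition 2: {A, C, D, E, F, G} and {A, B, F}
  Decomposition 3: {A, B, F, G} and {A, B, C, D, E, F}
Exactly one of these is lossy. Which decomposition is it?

Decomposition 1: common = {C, F, G}, closure = {A, B, C, E, F, G} → lossless.
Decomposition 2: common = {A, F}, closure = {A, F} → lossy.
Decomposition 3: common = {A, B, F}, closure = {A, B, E, F, G} → lossless.

Decomposition 2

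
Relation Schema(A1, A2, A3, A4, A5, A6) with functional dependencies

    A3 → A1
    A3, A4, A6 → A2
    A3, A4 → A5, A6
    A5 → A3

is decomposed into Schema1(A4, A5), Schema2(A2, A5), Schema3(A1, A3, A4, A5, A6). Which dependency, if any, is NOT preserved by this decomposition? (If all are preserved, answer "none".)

Check A3, A4, A6 → A2: no single fragment contains all of {A2, A3, A4, A6}, and the restricted closure of {A3, A4, A6} across the fragments never reaches {A2}.
A3 → A1 is preserved.
A3, A4 → A5, A6 is preserved.
A5 → A3 is preserved.

A3, A4, A6 → A2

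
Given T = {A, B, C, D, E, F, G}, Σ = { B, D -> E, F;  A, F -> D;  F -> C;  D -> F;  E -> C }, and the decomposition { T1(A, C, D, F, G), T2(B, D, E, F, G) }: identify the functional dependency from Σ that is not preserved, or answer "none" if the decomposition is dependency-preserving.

E -> C

Check E → C: no single fragment contains all of {C, E}, and the restricted closure of {E} across the fragments never reaches {C}.
B, D → E, F is preserved.
A, F → D is preserved.
F → C is preserved.
D → F is preserved.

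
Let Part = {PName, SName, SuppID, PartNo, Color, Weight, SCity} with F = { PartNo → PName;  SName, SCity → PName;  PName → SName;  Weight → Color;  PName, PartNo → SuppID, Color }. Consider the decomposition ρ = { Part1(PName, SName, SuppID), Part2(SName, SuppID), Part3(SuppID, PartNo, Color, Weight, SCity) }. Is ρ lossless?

No

Chase test. Columns are PName, SName, SuppID, PartNo, Color, Weight, SCity; row i has aⱼ where attribute j ∈ Parti, else bᵢⱼ.
Initial tableau (one row per fragment):
  row 1: a1 a2 a3 b14 b15 b16 b17
  row 2: b21 a2 a3 b24 b25 b26 b27
  row 3: b31 b32 a3 a4 a5 a6 a7
No row becomes fully distinguished — the join is lossy.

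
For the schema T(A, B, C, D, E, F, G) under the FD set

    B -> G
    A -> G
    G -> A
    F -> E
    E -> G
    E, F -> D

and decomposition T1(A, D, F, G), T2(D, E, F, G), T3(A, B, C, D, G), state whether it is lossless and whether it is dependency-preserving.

lossy but dependency-preserving

Lossless test (chase): Rows 1 and 2 agree on G; apply G→A and equate their A entries. Rows 1 and 2 agree on F; apply F→E and equate their E entries. No row becomes fully distinguished — the join is lossy.
Dependency preservation: every FD's attributes lie within a single fragment, so each can be enforced locally — preserved.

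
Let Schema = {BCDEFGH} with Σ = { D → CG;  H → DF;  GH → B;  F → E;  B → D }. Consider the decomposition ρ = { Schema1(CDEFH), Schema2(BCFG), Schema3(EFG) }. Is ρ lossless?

No

Chase test. Columns are BCDEFGH; row i has aⱼ where attribute j ∈ Schemai, else bᵢⱼ.
Initial tableau (one row per fragment):
  row 1: b11 a2 a3 a4 a5 b16 a7
  row 2: a1 a2 b23 b24 a5 a6 b27
  row 3: b31 b32 b33 a4 a5 a6 b37
Rows 1 and 2 agree on F; apply F→E and equate their E entries.
No row becomes fully distinguished — the join is lossy.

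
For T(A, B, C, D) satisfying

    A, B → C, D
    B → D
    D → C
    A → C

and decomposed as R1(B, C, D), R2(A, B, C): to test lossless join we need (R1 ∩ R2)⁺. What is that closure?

B, C, D

R1 ∩ R2 = {B, C}.
B → D applies, adding D
Closure: {B, C, D}.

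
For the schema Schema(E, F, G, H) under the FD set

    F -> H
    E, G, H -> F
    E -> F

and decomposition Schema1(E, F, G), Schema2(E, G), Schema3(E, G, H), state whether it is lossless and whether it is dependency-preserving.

lossless but not dependency-preserving

Lossless test (chase): Rows 1 and 2 agree on E; apply E→F and equate their F entries. Rows 1 and 3 agree on E; apply E→F and equate their F entries. Rows 1 and 2 agree on F; apply F→H and equate their H entries. Rows 1 and 3 agree on F; apply F→H and equate their H entries. Row 1 is now all distinguished symbols — the join is lossless.
Dependency preservation: the restricted closure of {F} across the fragments never reaches {H}, so F → H cannot be enforced without a join — not preserved.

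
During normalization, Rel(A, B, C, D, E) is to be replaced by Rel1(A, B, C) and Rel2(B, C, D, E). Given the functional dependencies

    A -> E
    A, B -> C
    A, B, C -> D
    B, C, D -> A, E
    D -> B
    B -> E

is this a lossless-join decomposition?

No

Common attributes: Rel1 ∩ Rel2 = {B, C}.
Closure of {B, C}: B → E applies, adding E. So (B, C)⁺ = {B, C, E}.
The closure contains neither all of Rel1 = {A, B, C} nor all of Rel2 = {B, C, D, E}, so the common attributes are not a superkey of either fragment. The join is lossy.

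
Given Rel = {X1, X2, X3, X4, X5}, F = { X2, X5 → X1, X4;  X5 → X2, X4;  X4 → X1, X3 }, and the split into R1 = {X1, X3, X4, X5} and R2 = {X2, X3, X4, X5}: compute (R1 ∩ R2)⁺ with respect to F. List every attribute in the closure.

R1 ∩ R2 = {X3, X4, X5}.
X5 → X2, X4 applies, adding X2
X4 → X1, X3 applies, adding X1
Closure: {X1, X2, X3, X4, X5}.

X1, X2, X3, X4, X5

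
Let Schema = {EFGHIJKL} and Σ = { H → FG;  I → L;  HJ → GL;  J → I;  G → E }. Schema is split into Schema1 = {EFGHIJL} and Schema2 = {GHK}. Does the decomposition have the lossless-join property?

Common attributes: Schema1 ∩ Schema2 = {GH}.
Closure of {GH}: H → FG applies, adding F; G → E applies, adding E. So (GH)⁺ = {EFGH}.
The closure contains neither all of Schema1 = {EFGHIJL} nor all of Schema2 = {GHK}, so the common attributes are not a superkey of either fragment. The join is lossy.

No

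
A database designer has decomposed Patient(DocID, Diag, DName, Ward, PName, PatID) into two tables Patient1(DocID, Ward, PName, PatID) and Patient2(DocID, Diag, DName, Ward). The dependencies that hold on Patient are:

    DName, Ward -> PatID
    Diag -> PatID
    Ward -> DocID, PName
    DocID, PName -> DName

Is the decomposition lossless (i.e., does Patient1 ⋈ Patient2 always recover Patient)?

Yes

Common attributes: Patient1 ∩ Patient2 = {DocID, Ward}.
Closure of {DocID, Ward}: Ward → DocID, PName applies, adding PName; DocID, PName → DName applies, adding DName; DName, Ward → PatID applies, adding PatID. So (DocID, Ward)⁺ = {DocID, DName, Ward, PName, PatID}.
This closure contains every attribute of Patient1, so Patient1 ∩ Patient2 → Patient1. The join is lossless.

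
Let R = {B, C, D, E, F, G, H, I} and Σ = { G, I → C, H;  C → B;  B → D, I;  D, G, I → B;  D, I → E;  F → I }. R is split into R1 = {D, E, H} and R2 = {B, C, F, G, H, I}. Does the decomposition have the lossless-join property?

No

Common attributes: R1 ∩ R2 = {H}.
No dependency enlarges {H}, so (H)⁺ = {H}.
The closure contains neither all of R1 = {D, E, H} nor all of R2 = {B, C, F, G, H, I}, so the common attributes are not a superkey of either fragment. The join is lossy.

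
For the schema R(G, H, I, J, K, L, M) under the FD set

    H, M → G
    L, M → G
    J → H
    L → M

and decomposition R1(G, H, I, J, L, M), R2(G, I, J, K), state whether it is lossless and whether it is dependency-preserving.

lossy but dependency-preserving

Lossless test: (G, I, J)⁺ = {G, H, I, J}, which is a superkey of neither fragment — lossy.
Dependency preservation: every FD's attributes lie within a single fragment, so each can be enforced locally — preserved.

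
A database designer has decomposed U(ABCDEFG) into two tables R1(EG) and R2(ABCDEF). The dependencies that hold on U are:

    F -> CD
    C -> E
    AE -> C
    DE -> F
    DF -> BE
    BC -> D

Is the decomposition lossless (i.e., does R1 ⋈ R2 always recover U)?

Common attributes: R1 ∩ R2 = {E}.
No dependency enlarges {E}, so (E)⁺ = {E}.
The closure contains neither all of R1 = {EG} nor all of R2 = {ABCDEF}, so the common attributes are not a superkey of either fragment. The join is lossy.

No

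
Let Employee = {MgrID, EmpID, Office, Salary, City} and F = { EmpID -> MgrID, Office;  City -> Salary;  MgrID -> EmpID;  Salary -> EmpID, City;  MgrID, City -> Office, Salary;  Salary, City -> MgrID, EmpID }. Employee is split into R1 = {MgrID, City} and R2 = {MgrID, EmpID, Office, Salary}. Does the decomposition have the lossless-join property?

No

Common attributes: R1 ∩ R2 = {MgrID}.
Closure of {MgrID}: MgrID → EmpID applies, adding EmpID; EmpID → MgrID, Office applies, adding Office. So (MgrID)⁺ = {MgrID, EmpID, Office}.
The closure contains neither all of R1 = {MgrID, City} nor all of R2 = {MgrID, EmpID, Office, Salary}, so the common attributes are not a superkey of either fragment. The join is lossy.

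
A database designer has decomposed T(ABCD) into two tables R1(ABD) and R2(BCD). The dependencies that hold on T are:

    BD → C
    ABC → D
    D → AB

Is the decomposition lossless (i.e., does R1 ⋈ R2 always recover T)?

Yes

Common attributes: R1 ∩ R2 = {BD}.
Closure of {BD}: BD → C applies, adding C; D → AB applies, adding A. So (BD)⁺ = {ABCD}.
This closure contains every attribute of R1, so R1 ∩ R2 → R1. The join is lossless.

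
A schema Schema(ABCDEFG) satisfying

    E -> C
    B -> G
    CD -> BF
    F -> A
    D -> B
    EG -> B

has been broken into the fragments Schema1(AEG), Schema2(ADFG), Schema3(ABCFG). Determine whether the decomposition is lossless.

No

Chase test. Columns are ABCDEFG; row i has aⱼ where attribute j ∈ Schemai, else bᵢⱼ.
Initial tableau (one row per fragment):
  row 1: a1 b12 b13 b14 a5 b16 a7
  row 2: a1 b22 b23 a4 b25 a6 a7
  row 3: a1 a2 a3 b34 b35 a6 a7
No row becomes fully distinguished — the join is lossy.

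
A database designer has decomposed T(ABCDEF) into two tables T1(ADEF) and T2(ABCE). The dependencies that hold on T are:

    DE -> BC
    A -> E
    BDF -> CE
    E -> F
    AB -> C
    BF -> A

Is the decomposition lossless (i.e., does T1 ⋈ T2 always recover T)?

No

Common attributes: T1 ∩ T2 = {AE}.
Closure of {AE}: E → F applies, adding F. So (AE)⁺ = {AEF}.
The closure contains neither all of T1 = {ADEF} nor all of T2 = {ABCE}, so the common attributes are not a superkey of either fragment. The join is lossy.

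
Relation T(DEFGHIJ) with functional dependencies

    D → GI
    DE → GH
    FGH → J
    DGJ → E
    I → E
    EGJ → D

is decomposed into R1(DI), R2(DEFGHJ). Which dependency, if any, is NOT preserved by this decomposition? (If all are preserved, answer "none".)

Check I → E: no single fragment contains all of {EI}, and the restricted closure of {I} across the fragments never reaches {E}.
D → GI is preserved.
DE → GH is preserved.
FGH → J is preserved.
DGJ → E is preserved.
EGJ → D is preserved.

I → E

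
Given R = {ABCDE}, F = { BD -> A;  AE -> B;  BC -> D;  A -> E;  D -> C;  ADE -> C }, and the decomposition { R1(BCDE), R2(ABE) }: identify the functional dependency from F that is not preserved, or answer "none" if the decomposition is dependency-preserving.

Check BD → A: no single fragment contains all of {ABD}, and the restricted closure of {BD} across the fragments never reaches {A}.
AE → B is preserved.
BC → D is preserved.
A → E is preserved.
D → C is preserved.
ADE → C is preserved.

BD -> A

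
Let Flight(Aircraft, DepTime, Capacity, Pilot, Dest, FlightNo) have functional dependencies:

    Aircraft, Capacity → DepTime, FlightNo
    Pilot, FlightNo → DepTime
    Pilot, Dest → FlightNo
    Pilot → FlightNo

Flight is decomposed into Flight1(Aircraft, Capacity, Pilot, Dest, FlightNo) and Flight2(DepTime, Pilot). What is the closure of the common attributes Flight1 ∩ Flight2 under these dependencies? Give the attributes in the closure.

Flight1 ∩ Flight2 = {Pilot}.
Pilot → FlightNo applies, adding FlightNo
Pilot, FlightNo → DepTime applies, adding DepTime
Closure: {DepTime, Pilot, FlightNo}.

DepTime, Pilot, FlightNo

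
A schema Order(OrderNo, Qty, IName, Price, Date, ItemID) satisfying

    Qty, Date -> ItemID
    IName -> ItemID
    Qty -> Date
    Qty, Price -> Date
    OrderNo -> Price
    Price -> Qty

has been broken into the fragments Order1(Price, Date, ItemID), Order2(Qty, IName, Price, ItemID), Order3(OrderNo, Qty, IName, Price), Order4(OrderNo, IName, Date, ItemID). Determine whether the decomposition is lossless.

Yes

Chase test. Columns are OrderNo, Qty, IName, Price, Date, ItemID; row i has aⱼ where attribute j ∈ Orderi, else bᵢⱼ.
Initial tableau (one row per fragment):
  row 1: b11 b12 b13 a4 a5 a6
  row 2: b21 a2 a3 a4 b25 a6
  row 3: a1 a2 a3 a4 b35 b36
  row 4: a1 b42 a3 b44 a5 a6
Rows 2 and 3 agree on IName; apply IName→ItemID and equate their ItemID entries.
Rows 2 and 3 agree on Qty; apply Qty→Date and equate their Date entries.
Rows 3 and 4 agree on OrderNo; apply OrderNo→Price and equate their Price entries.
Rows 1 and 2 agree on Price; apply Price→Qty and equate their Qty entries.
Rows 1 and 4 agree on Price; apply Price→Qty and equate their Qty entries.
Rows 1 and 2 agree on Qty; apply Qty→Date and equate their Date entries.
Row 3 is now all distinguished symbols — the join is lossless.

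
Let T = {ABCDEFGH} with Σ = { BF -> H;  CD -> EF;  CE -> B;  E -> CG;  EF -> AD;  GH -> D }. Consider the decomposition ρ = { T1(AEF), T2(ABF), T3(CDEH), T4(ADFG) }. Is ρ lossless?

No

Chase test. Columns are ABCDEFGH; row i has aⱼ where attribute j ∈ Ti, else bᵢⱼ.
Initial tableau (one row per fragment):
  row 1: a1 b12 b13 b14 a5 a6 b17 b18
  row 2: a1 a2 b23 b24 b25 a6 b27 b28
  row 3: b31 b32 a3 a4 a5 b36 b37 a8
  row 4: a1 b42 b43 a4 b45 a6 a7 b48
Rows 1 and 3 agree on E; apply E→CG and equate their CG entries.
Rows 1 and 3 agree on CE; apply CE→B and equate their B entries.
No row becomes fully distinguished — the join is lossy.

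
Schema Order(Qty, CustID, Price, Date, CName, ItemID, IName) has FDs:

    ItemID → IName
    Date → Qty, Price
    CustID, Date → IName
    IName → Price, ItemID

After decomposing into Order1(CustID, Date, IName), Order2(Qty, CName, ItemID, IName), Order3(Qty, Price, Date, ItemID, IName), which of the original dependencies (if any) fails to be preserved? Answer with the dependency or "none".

none

ItemID → IName lies within Order2.
Date → Qty, Price lies within Order3.
CustID, Date → IName lies within Order1.
IName → Price, ItemID lies within Order3.
Every dependency is enforceable on the fragments, so the decomposition is dependency-preserving.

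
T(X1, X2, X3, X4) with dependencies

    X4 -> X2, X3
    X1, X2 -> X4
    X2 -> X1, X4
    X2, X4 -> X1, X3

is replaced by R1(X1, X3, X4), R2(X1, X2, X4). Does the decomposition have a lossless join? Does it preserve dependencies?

lossless and dependency-preserving

Lossless test: (X1, X4)⁺ = {X1, X2, X3, X4}, which contains all of one fragment — lossless.
Dependency preservation: X4 → X2, X3; X2, X4 → X1, X3 are not contained in any single fragment, but the restricted closure of each left-hand side across the fragments still reaches the right-hand side; the remaining FDs each lie inside some fragment. All dependencies are preserved.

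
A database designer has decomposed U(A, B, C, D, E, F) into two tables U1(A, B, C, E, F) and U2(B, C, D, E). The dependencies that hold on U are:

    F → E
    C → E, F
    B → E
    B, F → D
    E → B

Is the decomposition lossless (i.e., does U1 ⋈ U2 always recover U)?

Common attributes: U1 ∩ U2 = {B, C, E}.
Closure of {B, C, E}: C → E, F applies, adding F; B, F → D applies, adding D. So (B, C, E)⁺ = {B, C, D, E, F}.
This closure contains every attribute of U2, so U1 ∩ U2 → U2. The join is lossless.

Yes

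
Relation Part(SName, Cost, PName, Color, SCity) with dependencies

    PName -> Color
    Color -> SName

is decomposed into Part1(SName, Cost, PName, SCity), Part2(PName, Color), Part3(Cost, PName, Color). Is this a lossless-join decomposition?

Chase test. Columns are SName, Cost, PName, Color, SCity; row i has aⱼ where attribute j ∈ Parti, else bᵢⱼ.
Initial tableau (one row per fragment):
  row 1: a1 a2 a3 b14 a5
  row 2: b21 b22 a3 a4 b25
  row 3: b31 a2 a3 a4 b35
Rows 1 and 2 agree on PName; apply PName→Color and equate their Color entries.
Rows 1 and 2 agree on Color; apply Color→SName and equate their SName entries.
Rows 1 and 3 agree on Color; apply Color→SName and equate their SName entries.
Row 1 is now all distinguished symbols — the join is lossless.

Yes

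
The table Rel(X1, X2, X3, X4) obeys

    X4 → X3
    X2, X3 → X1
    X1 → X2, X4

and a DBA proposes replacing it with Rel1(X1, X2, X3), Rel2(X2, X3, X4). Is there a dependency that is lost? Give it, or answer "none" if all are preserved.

X4 → X3 lies within Rel2.
X2, X3 → X1 lies within Rel1.
X1 → X2, X4: restricted closure across fragments reaches X2, X4.
Every dependency is enforceable on the fragments, so the decomposition is dependency-preserving.

none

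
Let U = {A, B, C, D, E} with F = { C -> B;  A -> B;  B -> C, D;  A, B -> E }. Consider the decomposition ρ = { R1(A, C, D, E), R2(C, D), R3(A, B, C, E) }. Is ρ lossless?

Yes

Chase test. Columns are A, B, C, D, E; row i has aⱼ where attribute j ∈ Ri, else bᵢⱼ.
Initial tableau (one row per fragment):
  row 1: a1 b12 a3 a4 a5
  row 2: b21 b22 a3 a4 b25
  row 3: a1 a2 a3 b34 a5
Rows 1 and 2 agree on C; apply C→B and equate their B entries.
Rows 1 and 3 agree on C; apply C→B and equate their B entries.
Rows 1 and 3 agree on B; apply B→C, D and equate their C, D entries.
Row 1 is now all distinguished symbols — the join is lossless.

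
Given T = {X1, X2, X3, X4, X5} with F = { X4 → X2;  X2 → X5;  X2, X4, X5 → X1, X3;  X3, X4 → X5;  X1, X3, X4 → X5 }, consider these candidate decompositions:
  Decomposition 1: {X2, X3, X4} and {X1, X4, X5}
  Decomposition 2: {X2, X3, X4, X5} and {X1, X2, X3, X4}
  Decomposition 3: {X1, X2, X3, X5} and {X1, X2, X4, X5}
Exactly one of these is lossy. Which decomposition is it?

Decomposition 3

Decomposition 1: common = {X4}, closure = {X1, X2, X3, X4, X5} → lossless.
Decomposition 2: common = {X2, X3, X4}, closure = {X1, X2, X3, X4, X5} → lossless.
Decomposition 3: common = {X1, X2, X5}, closure = {X1, X2, X5} → lossy.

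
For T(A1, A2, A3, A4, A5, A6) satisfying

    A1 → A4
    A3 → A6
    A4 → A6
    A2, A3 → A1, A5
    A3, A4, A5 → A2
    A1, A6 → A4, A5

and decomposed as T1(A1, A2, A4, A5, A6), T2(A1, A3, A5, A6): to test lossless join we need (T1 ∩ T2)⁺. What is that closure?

A1, A4, A5, A6

T1 ∩ T2 = {A1, A5, A6}.
A1 → A4 applies, adding A4
Closure: {A1, A4, A5, A6}.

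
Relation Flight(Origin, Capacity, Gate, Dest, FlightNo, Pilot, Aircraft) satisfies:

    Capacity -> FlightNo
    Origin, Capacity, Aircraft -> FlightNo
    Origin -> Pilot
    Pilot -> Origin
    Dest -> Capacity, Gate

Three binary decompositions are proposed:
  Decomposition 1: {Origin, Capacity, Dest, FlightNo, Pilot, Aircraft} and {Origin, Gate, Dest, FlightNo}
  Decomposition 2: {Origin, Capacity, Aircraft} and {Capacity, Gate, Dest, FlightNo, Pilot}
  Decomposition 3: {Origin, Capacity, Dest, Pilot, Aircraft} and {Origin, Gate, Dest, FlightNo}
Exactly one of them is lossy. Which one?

Decomposition 2

Decomposition 1: common = {Origin, Dest, FlightNo}, closure = {Origin, Capacity, Gate, Dest, FlightNo, Pilot} → lossless.
Decomposition 2: common = {Capacity}, closure = {Capacity, FlightNo} → lossy.
Decomposition 3: common = {Origin, Dest}, closure = {Origin, Capacity, Gate, Dest, FlightNo, Pilot} → lossless.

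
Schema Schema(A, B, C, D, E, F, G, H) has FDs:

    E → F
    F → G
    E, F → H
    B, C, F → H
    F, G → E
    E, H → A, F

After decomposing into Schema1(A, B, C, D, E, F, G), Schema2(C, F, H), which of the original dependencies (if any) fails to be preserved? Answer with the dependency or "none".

E → F lies within Schema1.
F → G lies within Schema1.
E, F → H: restricted closure across fragments reaches H.
B, C, F → H: restricted closure across fragments reaches H.
F, G → E lies within Schema1.
E, H → A, F: restricted closure across fragments reaches A, F.
Every dependency is enforceable on the fragments, so the decomposition is dependency-preserving.

none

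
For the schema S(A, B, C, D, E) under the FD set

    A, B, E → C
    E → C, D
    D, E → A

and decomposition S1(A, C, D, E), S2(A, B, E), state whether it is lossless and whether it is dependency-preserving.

lossless and dependency-preserving

Lossless test: (A, E)⁺ = {A, C, D, E}, which contains all of one fragment — lossless.
Dependency preservation: A, B, E → C is not contained in any single fragment, but the restricted closure of its left-hand side across the fragments still reaches the right-hand side; the remaining FDs each lie inside some fragment. All dependencies are preserved.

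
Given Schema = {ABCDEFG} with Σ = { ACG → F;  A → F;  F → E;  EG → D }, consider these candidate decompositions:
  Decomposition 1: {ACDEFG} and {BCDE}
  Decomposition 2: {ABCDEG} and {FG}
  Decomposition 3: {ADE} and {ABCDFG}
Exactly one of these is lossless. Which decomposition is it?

Decomposition 1: common = {CDE}, closure = {CDE} → lossy.
Decomposition 2: common = {G}, closure = {G} → lossy.
Decomposition 3: common = {AD}, closure = {ADEF} → lossless.

Decomposition 3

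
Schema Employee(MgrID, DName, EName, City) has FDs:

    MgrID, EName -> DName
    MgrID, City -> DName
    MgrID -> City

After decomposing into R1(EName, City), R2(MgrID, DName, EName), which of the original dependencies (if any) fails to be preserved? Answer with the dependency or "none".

MgrID -> City

Check MgrID → City: no single fragment contains all of {MgrID, City}, and the restricted closure of {MgrID} across the fragments never reaches {City}.
MgrID, EName → DName is preserved.
MgrID, City → DName is preserved.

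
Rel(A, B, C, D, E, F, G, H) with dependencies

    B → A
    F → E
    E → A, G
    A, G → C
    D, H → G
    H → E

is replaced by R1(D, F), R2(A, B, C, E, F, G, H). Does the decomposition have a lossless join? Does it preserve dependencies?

lossy but dependency-preserving

Lossless test: (F)⁺ = {A, C, E, F, G}, which is a superkey of neither fragment — lossy.
Dependency preservation: D, H → G is not contained in any single fragment, but the restricted closure of its left-hand side across the fragments still reaches the right-hand side; the remaining FDs each lie inside some fragment. All dependencies are preserved.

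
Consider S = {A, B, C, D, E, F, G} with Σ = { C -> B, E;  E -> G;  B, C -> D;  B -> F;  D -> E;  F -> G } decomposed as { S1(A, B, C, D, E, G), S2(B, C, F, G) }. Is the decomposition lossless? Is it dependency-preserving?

lossless and dependency-preserving

Lossless test: (B, C, G)⁺ = {B, C, D, E, F, G}, which contains all of one fragment — lossless.
Dependency preservation: every FD's attributes lie within a single fragment, so each can be enforced locally — preserved.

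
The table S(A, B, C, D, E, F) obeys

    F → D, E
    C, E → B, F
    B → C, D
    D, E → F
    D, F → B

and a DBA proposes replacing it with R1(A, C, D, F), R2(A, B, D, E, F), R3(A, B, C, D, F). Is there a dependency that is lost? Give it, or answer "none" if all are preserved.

Check C, E → B, F: no single fragment contains all of {B, C, E, F}, and the restricted closure of {C, E} across the fragments never reaches {B, F}.
F → D, E is preserved.
B → C, D is preserved.
D, E → F is preserved.
D, F → B is preserved.

C, E → B, F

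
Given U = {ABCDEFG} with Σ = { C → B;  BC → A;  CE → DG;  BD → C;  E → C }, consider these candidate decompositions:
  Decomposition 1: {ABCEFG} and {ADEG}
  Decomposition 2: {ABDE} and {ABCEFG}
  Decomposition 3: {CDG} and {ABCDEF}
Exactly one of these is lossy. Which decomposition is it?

Decomposition 3

Decomposition 1: common = {AEG}, closure = {ABCDEG} → lossless.
Decomposition 2: common = {ABE}, closure = {ABCDEG} → lossless.
Decomposition 3: common = {CD}, closure = {ABCD} → lossy.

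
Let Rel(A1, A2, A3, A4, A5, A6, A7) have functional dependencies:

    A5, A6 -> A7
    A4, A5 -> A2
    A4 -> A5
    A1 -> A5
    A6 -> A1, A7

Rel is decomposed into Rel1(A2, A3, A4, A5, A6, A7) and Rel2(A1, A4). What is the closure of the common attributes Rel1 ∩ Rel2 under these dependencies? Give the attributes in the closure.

A2, A4, A5

Rel1 ∩ Rel2 = {A4}.
A4 → A5 applies, adding A5
A4, A5 → A2 applies, adding A2
Closure: {A2, A4, A5}.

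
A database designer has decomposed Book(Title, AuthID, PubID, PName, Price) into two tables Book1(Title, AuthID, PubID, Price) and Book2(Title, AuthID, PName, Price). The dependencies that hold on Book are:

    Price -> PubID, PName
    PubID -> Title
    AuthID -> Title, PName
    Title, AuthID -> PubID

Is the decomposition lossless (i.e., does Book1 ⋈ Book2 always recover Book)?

Common attributes: Book1 ∩ Book2 = {Title, AuthID, Price}.
Closure of {Title, AuthID, Price}: Price → PubID, PName applies, adding PubID, PName. So (Title, AuthID, Price)⁺ = {Title, AuthID, PubID, PName, Price}.
This closure contains every attribute of Book1, so Book1 ∩ Book2 → Book1. The join is lossless.

Yes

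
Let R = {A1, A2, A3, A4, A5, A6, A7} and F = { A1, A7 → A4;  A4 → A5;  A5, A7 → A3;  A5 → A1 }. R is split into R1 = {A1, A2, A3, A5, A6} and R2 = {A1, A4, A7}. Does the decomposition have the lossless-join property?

Common attributes: R1 ∩ R2 = {A1}.
No dependency enlarges {A1}, so (A1)⁺ = {A1}.
The closure contains neither all of R1 = {A1, A2, A3, A5, A6} nor all of R2 = {A1, A4, A7}, so the common attributes are not a superkey of either fragment. The join is lossy.

No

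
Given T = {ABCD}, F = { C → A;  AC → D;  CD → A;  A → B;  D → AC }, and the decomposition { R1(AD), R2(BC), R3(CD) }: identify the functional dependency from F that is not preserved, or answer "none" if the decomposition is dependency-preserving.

A → B

Check A → B: no single fragment contains all of {AB}, and the restricted closure of {A} across the fragments never reaches {B}.
C → A is preserved.
AC → D is preserved.
CD → A is preserved.
D → AC is preserved.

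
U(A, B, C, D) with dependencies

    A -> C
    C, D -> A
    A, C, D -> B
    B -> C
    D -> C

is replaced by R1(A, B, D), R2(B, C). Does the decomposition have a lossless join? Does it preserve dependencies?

lossless but not dependency-preserving

Lossless test: (B)⁺ = {B, C}, which contains all of one fragment — lossless.
Dependency preservation: the restricted closure of {A} across the fragments never reaches {C}, so A → C cannot be enforced without a join — not preserved.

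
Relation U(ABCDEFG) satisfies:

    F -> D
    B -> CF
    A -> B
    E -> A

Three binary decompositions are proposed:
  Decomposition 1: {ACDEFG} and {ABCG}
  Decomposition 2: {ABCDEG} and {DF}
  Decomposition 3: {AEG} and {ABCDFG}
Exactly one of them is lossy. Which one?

Decomposition 1: common = {ACG}, closure = {ABCDFG} → lossless.
Decomposition 2: common = {D}, closure = {D} → lossy.
Decomposition 3: common = {AG}, closure = {ABCDFG} → lossless.

Decomposition 2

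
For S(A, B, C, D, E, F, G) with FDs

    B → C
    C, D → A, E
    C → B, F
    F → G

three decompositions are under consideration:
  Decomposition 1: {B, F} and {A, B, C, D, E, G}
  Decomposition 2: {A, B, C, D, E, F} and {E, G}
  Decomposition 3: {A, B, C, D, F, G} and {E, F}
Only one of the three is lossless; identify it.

Decomposition 1: common = {B}, closure = {B, C, F, G} → lossless.
Decomposition 2: common = {E}, closure = {E} → lossy.
Decomposition 3: common = {F}, closure = {F, G} → lossy.

Decomposition 1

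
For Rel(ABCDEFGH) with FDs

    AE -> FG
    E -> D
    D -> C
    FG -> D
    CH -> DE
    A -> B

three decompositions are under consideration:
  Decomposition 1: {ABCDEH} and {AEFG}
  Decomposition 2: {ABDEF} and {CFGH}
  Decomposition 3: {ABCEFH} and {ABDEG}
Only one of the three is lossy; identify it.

Decomposition 1: common = {AE}, closure = {ABCDEFG} → lossless.
Decomposition 2: common = {F}, closure = {F} → lossy.
Decomposition 3: common = {ABE}, closure = {ABCDEFG} → lossless.

Decomposition 2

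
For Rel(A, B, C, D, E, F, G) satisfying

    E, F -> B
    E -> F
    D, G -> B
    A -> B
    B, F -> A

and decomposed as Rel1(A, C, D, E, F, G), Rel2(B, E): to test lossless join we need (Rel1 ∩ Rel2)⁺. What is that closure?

Rel1 ∩ Rel2 = {E}.
E → F applies, adding F
E, F → B applies, adding B
B, F → A applies, adding A
Closure: {A, B, E, F}.

A, B, E, F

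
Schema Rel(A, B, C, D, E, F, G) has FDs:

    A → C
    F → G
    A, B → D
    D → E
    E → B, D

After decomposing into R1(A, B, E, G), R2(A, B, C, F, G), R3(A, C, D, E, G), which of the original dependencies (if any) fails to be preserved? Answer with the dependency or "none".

none

A → C lies within R2.
F → G lies within R2.
A, B → D: restricted closure across fragments reaches D.
D → E lies within R3.
E → B, D: restricted closure across fragments reaches B, D.
Every dependency is enforceable on the fragments, so the decomposition is dependency-preserving.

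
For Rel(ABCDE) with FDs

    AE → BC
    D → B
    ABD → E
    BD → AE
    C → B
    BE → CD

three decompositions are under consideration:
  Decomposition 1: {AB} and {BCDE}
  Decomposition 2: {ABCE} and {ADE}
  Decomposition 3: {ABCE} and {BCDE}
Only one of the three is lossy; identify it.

Decomposition 1

Decomposition 1: common = {B}, closure = {B} → lossy.
Decomposition 2: common = {AE}, closure = {ABCDE} → lossless.
Decomposition 3: common = {BCE}, closure = {ABCDE} → lossless.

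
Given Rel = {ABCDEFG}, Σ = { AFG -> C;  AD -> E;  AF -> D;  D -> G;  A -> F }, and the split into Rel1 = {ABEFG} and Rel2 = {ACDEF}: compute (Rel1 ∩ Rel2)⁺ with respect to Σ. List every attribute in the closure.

ACDEFG

Rel1 ∩ Rel2 = {AEF}.
AF → D applies, adding D
D → G applies, adding G
AFG → C applies, adding C
Closure: {ACDEFG}.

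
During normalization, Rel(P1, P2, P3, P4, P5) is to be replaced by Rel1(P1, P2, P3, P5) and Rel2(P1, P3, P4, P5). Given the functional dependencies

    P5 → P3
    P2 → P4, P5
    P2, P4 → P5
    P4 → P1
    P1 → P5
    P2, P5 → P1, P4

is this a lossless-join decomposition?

Common attributes: Rel1 ∩ Rel2 = {P1, P3, P5}.
No dependency enlarges {P1, P3, P5}, so (P1, P3, P5)⁺ = {P1, P3, P5}.
The closure contains neither all of Rel1 = {P1, P2, P3, P5} nor all of Rel2 = {P1, P3, P4, P5}, so the common attributes are not a superkey of either fragment. The join is lossy.

No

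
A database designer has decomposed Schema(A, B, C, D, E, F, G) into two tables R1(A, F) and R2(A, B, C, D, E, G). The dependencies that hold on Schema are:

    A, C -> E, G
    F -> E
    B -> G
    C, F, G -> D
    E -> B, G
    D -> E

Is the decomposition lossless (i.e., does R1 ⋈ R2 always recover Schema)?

No

Common attributes: R1 ∩ R2 = {A}.
No dependency enlarges {A}, so (A)⁺ = {A}.
The closure contains neither all of R1 = {A, F} nor all of R2 = {A, B, C, D, E, G}, so the common attributes are not a superkey of either fragment. The join is lossy.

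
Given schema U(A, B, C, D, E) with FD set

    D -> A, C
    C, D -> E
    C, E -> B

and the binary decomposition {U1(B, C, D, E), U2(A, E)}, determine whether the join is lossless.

Common attributes: U1 ∩ U2 = {E}.
No dependency enlarges {E}, so (E)⁺ = {E}.
The closure contains neither all of U1 = {B, C, D, E} nor all of U2 = {A, E}, so the common attributes are not a superkey of either fragment. The join is lossy.

No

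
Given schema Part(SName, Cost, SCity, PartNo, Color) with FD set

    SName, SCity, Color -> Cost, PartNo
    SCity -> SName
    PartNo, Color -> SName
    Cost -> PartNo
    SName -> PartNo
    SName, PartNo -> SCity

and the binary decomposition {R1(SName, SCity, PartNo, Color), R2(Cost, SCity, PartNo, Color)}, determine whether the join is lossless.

Yes

Common attributes: R1 ∩ R2 = {SCity, PartNo, Color}.
Closure of {SCity, PartNo, Color}: SCity → SName applies, adding SName; SName, SCity, Color → Cost, PartNo applies, adding Cost. So (SCity, PartNo, Color)⁺ = {SName, Cost, SCity, PartNo, Color}.
This closure contains every attribute of R1, so R1 ∩ R2 → R1. The join is lossless.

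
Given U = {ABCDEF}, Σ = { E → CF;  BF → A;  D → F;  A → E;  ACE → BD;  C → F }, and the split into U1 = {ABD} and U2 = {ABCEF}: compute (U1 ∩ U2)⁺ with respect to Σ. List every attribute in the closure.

U1 ∩ U2 = {AB}.
A → E applies, adding E
E → CF applies, adding CF
ACE → BD applies, adding D
Closure: {ABCDEF}.

ABCDEF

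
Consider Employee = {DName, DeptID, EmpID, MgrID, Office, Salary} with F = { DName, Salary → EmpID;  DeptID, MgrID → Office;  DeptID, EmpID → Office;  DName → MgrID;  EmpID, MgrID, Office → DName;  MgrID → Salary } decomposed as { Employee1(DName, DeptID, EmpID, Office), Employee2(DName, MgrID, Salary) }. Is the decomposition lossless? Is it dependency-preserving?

lossless but not dependency-preserving

Lossless test: (DName)⁺ = {DName, EmpID, MgrID, Salary}, which contains all of one fragment — lossless.
Dependency preservation: the restricted closure of {DeptID, MgrID} across the fragments never reaches {Office}, so DeptID, MgrID → Office cannot be enforced without a join — not preserved.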